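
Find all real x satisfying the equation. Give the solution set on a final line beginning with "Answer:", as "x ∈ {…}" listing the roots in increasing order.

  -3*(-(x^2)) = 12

Step 1. [-3*(-(x^2)) = 12] LHS = -3·(…); ÷-3 both sides, so div: -(x^2) = -4.
Step 2. [-(x^2) = -4] LHS negated; negate both sides ⇒ neg: x^2 = 4.
Step 3. [x^2 = 4] √ both sides: 4 ≥ 0 gives two branches, so sqrt: x = 2 or -2.

Answer: x ∈ {-2, 2}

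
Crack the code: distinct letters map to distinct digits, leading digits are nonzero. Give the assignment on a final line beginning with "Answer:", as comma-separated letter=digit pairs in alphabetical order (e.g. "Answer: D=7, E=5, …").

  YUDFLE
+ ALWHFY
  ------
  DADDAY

Step 1. [col 1: E + Y ≡ Y (mod 10)] column 1 reads E+Y+carry(0)=Y with nothing yet; with all letters distinct, none taken yet, the only value for E is 0. So E=0.
Step 2. [col 1: E + Y ≡ Y (mod 10)] Y=2 is one option consistent with column 1 (E + Y ≡ Y (mod 10), carry-in 0) — take it, so Y=2.
Step 3. [col 2: L + F ≡ A (mod 10)] several values work for F in column 2 (L + F ≡ A (mod 10), carry-in 0); try F=8, so F=8.
Step 4. [col 2: L + F ≡ A (mod 10)] column 2 (L + F ≡ A (mod 10), carry-in 0) doesn't pin L yet; pick L=3 and continue, so L=3.
Step 5. [col 2: L + F ≡ A (mod 10)] from column 2 (L=3, F=8, carry-in 0, digits 0,2,3,8 already taken and all letters distinct): A must equal 1, so A=1.
Step 6. [col 3: F + H ≡ D (mod 10)] column 3 (F + H ≡ D (mod 10), carry-in 1) doesn't pin D yet; pick D=4 and continue ⇒ D=4.
Step 7. [col 3: F + H ≡ D (mod 10)] in column 3 we have F+H≡D with carry-in 1; given F=8, D=4 and digits 0,1,2,3,4,8 already taken and all letters distinct, that pins H to 5. So H=5.
Step 8. [col 4: D + W ≡ D (mod 10)] from column 4 (D=4, carry-in 1, digits 0,1,2,3,4,5,8 already taken and all letters distinct): W must equal 9. So W=9.
Step 9. [col 5: U + L ≡ A (mod 10)] column 5: given L=3, A=1, carry-in 1, and digits 0,1,2,3,4,5,8,9 already taken and all letters distinct, U+L≡A (mod 10) forces U=7, so U=7.

Answer: A=1, D=4, E=0, F=8, H=5, L=3, U=7, W=9, Y=2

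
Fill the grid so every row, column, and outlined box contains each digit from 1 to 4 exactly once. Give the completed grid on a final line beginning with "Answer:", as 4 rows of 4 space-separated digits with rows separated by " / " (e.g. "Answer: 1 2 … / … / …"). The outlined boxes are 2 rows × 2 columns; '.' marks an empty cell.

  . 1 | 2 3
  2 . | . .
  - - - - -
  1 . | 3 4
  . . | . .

Step 1. [r1c1∈{4}] r1c1 is down to just 4 ⇒ r1c1=4.
Step 2. [r2c4∈{1}] r2c4 is down to just 1, so r2c4=1.
Step 3. [r4c2∈{2,3,4}] in row 4, 4 fits only at r4c2, so r4c2=4.
Step 4. [r4c3∈{1}] r4c3's peers cover all but 1 ⇒ r4c3=1.
Step 5. [r4c1∈{3}] only 3 remains possible at r4c1, so r4c1=3.
Step 6. [r3c2∈{2}] r3c2's peers cover all but 2, so r3c2=2.
Step 7. [r4c4∈{2}] r4c4 has the single candidate 2 ⇒ r4c4=2.
Step 8. [r2c3∈{4}] nothing but 4 survives at r2c3, so r2c3=4.
Step 9. [r2c2∈{3}] nothing but 3 survives at r2c2 ⇒ r2c2=3.

Answer: 4 1 2 3 / 2 3 4 1 / 1 2 3 4 / 3 4 1 2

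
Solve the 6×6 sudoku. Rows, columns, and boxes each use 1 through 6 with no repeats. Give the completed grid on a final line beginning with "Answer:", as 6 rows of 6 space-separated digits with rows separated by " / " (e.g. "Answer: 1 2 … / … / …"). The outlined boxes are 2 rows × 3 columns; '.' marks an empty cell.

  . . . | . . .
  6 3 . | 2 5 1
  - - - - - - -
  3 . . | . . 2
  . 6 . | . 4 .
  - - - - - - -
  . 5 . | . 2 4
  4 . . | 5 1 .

Step 1. [r3c3∈{1,4,5}] 5 has one home in row 3: r3c3. So r3c3=5.
Step 2. [r1c4∈{3,4,6}] in col 4, 4 fits only at r1c4, so r1c4=4.
Step 3. [r5c1∈{1}] r5c1 is down to just 1, so r5c1=1.
Step 4. [r4c1∈{2}] nothing but 2 survives at r4c1 ⇒ r4c1=2.
Step 5. [r4c3∈{1}] r4c3 has the single candidate 1. So r4c3=1.
Step 6. [r1c3∈{2}] only 2 remains possible at r1c3. So r1c3=2.
Step 7. [r3c5∈{6}] r3c5 has the single candidate 6, so r3c5=6.
Step 8. [r5c4∈{3,6}] 6 has one home in col 4: r5c4, so r5c4=6.
Step 9. [r6c6∈{3}] r6c6 is down to just 3 ⇒ r6c6=3.
Step 10. [r4c6∈{5}] r4c6's peers cover all but 5 ⇒ r4c6=5.
Step 11. [r4c4∈{3}] nothing but 3 survives at r4c4. So r4c4=3.
Step 12. [r1c6∈{6}] r1c6 has the single candidate 6, so r1c6=6.
Step 13. [r6c2∈{2}] r6c2 has the single candidate 2 ⇒ r6c2=2.
Step 14. [r6c3∈{6}] r6c3's peers cover all but 6 ⇒ r6c3=6.
Step 15. [r5c3∈{3}] r5c3's peers cover all but 3 ⇒ r5c3=3.
Step 16. [r1c2∈{1}] r1c2 has the single candidate 1, so r1c2=1.
Step 17. [r3c4∈{1}] r3c4's peers cover all but 1, so r3c4=1.
Step 18. [r1c1∈{5}] r1c1's peers cover all but 5, so r1c1=5.
Step 19. [r1c5∈{3}] r1c5 has the single candidate 3 ⇒ r1c5=3.
Step 20. [r2c3∈{4}] nothing but 4 survives at r2c3, so r2c3=4.
Step 21. [r3c2∈{4}] r3c2 is down to just 4 ⇒ r3c2=4.

Answer: 5 1 2 4 3 6 / 6 3 4 2 5 1 / 3 4 5 1 6 2 / 2 6 1 3 4 5 / 1 5 3 6 2 4 / 4 2 6 5 1 3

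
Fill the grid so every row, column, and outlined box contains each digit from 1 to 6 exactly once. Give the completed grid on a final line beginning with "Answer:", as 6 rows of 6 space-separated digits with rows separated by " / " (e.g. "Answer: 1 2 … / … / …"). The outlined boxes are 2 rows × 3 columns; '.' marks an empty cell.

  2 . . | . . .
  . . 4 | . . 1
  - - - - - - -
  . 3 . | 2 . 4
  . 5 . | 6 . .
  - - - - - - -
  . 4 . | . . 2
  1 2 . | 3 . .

Step 1. [r2c4∈{5}] r2c4 has the single candidate 5. So r2c4=5.
Step 2. [r5c1∈{3,5,6}] 5 has one home in col 1: r5c1 ⇒ r5c1=5.
Step 3. [r6c3∈{6}] nothing but 6 survives at r6c3. So r6c3=6.
Step 4. [r1c6∈{3,6}] r1c6 is the only open cell in col 6 admitting 6 ⇒ r1c6=6.
Step 5. [r3c3∈{1}] r3c3's peers cover all but 1 ⇒ r3c3=1.
Step 6. [r2c1∈{3,6}] r2c1 is the only open cell in col 1 admitting 3. So r2c1=3.
Step 7. [r4c5∈{1,3}] row 4 places 1 nowhere but r4c5, so r4c5=1.
Step 8. [r6c5∈{4,5}] row 6 places 4 nowhere but r6c5. So r6c5=4.
Step 9. [r2c2∈{6}] r2c2's peers cover all but 6 ⇒ r2c2=6.
Step 10. [r1c2∈{1}] nothing but 1 survives at r1c2, so r1c2=1.
Step 11. [r4c1∈{4}] only 4 remains possible at r4c1 ⇒ r4c1=4.
Step 12. [r1c4∈{4}] r1c4's peers cover all but 4. So r1c4=4.
Step 13. [r3c5∈{5}] r3c5 is down to just 5. So r3c5=5.
Step 14. [r5c4∈{1}] r5c4 has the single candidate 1, so r5c4=1.
Step 15. [r5c3∈{3}] r5c3 has the single candidate 3, so r5c3=3.
Step 16. [r1c5∈{3}] only 3 remains possible at r1c5 ⇒ r1c5=3.
Step 17. [r4c6∈{3}] r4c6 has the single candidate 3, so r4c6=3.
Step 18. [r5c5∈{6}] nothing but 6 survives at r5c5, so r5c5=6.
Step 19. [r4c3∈{2}] r4c3 has the single candidate 2. So r4c3=2.
Step 20. [r6c6∈{5}] r6c6's peers cover all but 5, so r6c6=5.
Step 21. [r2c5∈{2}] r2c5 is down to just 2 ⇒ r2c5=2.
Step 22. [r1c3∈{5}] r1c3 has the single candidate 5, so r1c3=5.
Step 23. [r3c1∈{6}] nothing but 6 survives at r3c1, so r3c1=6.

Answer: 2 1 5 4 3 6 / 3 6 4 5 2 1 / 6 3 1 2 5 4 / 4 5 2 6 1 3 / 5 4 3 1 6 2 / 1 2 6 3 4 5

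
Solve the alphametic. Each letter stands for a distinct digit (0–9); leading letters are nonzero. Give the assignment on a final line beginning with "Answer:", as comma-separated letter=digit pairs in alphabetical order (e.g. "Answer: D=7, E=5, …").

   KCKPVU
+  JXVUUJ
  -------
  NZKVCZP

Step 1. [col 1: U + J ≡ P (mod 10)] no forcing yet in column 1 (carry-in 0); U=7 is free and consistent — try it ⇒ U=7.
Step 2. [N] adding two 6-digit numbers gives at most 6+1 digits, and here it does — N is that final carry and must be 1 ⇒ N=1.
Step 3. [col 1: U + J ≡ P (mod 10)] P=2 is one option consistent with column 1 (U + J ≡ P (mod 10), carry-in 0) — take it. So P=2.
Step 4. [col 1: U + J ≡ P (mod 10)] in column 1 we have U+J≡P with carry-in 0; given U=7, P=2 and digits 1,2,7 already taken and all letters distinct, that pins J to 5 ⇒ J=5.
Step 5. [col 2: V + U ≡ Z (mod 10)] column 2 (V + U ≡ Z (mod 10), carry-in 1) doesn't pin Z yet; pick Z=4 and continue, so Z=4.
Step 6. [col 2: V + U ≡ Z (mod 10)] column 2: given U=7, Z=4, carry-in 1, and digits 1,2,4,5,7 already taken and all letters distinct, V+U≡Z (mod 10) forces V=6. So V=6.
Step 7. [col 3: P + U ≡ C (mod 10)] in column 3 we have P+U≡C with carry-in 1; given P=2, U=7 and digits 1,2,4,5,6,7 already taken and all letters distinct, that pins C to 0. So C=0.
Step 8. [col 4: K + V ≡ V (mod 10)] column 4 reads K+V+carry(1)=V with V=6; with digits 0,1,2,4,5,6,7 already taken and all letters distinct, the only value for K is 9. So K=9.
Step 9. [col 5: C + X ≡ K (mod 10)] in column 5 we have C+X≡K with carry-in 1; given C=0, K=9 and digits 0,1,2,4,5,6,7,9 already taken and all letters distinct, that pins X to 8 ⇒ X=8.

Answer: C=0, J=5, K=9, N=1, P=2, U=7, V=6, X=8, Z=4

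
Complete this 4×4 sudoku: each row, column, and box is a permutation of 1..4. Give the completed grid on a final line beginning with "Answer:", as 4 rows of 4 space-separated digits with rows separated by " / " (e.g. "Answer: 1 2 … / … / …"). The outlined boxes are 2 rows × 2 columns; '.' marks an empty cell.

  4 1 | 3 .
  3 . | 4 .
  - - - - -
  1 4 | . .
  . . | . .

Step 1. [r3c3∈{2}] nothing but 2 survives at r3c3 ⇒ r3c3=2.
Step 2. [r2c4∈{1,2}] r2c4 is the only open cell in row 2 admitting 1, so r2c4=1.
Step 3. [r4c2∈{2,3}] in col 2, 3 fits only at r4c2 ⇒ r4c2=3.
Step 4. [r4c4∈{4}] r4c4 has the single candidate 4. So r4c4=4.
Step 5. [r3c4∈{3}] r3c4's peers cover all but 3 ⇒ r3c4=3.
Step 6. [r2c2∈{2}] r2c2 is down to just 2. So r2c2=2.
Step 7. [r4c1∈{2}] nothing but 2 survives at r4c1, so r4c1=2.
Step 8. [r4c3∈{1}] only 1 remains possible at r4c3 ⇒ r4c3=1.
Step 9. [r1c4∈{2}] r1c4 has the single candidate 2, so r1c4=2.

Answer: 4 1 3 2 / 3 2 4 1 / 1 4 2 3 / 2 3 1 4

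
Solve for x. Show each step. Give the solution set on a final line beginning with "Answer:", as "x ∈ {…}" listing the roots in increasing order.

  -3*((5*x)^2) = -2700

Step 1. [-3*((5*x)^2) = -2700] divide by the outer -3. So div: (5*x)^2 = 900.
Step 2. [(5*x)^2 = 900] LHS squared, RHS 900 ≥ 0: apply √ (±), so sqrt: 5*x = 30 or -30.
Step 3. [5*x = 30 or -30] divide by the outer 5 ⇒ div: x = 6 or -6.

Answer: x ∈ {-6, 6}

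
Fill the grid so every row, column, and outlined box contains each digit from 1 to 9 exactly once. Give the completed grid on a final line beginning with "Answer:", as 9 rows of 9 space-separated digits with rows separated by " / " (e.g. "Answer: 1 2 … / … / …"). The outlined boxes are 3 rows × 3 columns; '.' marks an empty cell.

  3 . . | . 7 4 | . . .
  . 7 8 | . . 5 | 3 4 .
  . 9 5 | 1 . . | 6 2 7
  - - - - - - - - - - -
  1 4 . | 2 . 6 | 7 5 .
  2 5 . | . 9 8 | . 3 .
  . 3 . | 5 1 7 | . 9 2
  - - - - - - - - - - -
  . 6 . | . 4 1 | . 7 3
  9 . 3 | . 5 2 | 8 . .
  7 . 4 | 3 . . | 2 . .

Step 1. [r2c9∈{1,9}] across row 2, 1 lands solely at r2c9. So r2c9=1.
Step 2. [r9c9∈{5,6,9}] row 9 places 5 nowhere but r9c9, so r9c9=5.
Step 3. [r2c1∈{6}] nothing but 6 survives at r2c1 ⇒ r2c1=6.
Step 4. [r1c9∈{8,9}] col 9 places 9 nowhere but r1c9, so r1c9=9.
Step 5. [r9c2∈{1,8}] across col 2, 8 lands solely at r9c2. So r9c2=8.
Step 6. [r5c9∈{4,6}] in box 6, 6 fits only at r5c9 ⇒ r5c9=6.
Step 7. [r7c4∈{8,9}] in row 7, 8 fits only at r7c4, so r7c4=8.
Step 8. [r1c3∈{1,2}] r1c3 is the only open cell in col 3 admitting 1. So r1c3=1.
Step 9. [r9c5∈{6}] r9c5 is down to just 6, so r9c5=6.
Step 10. [r8c8∈{1,6}] in row 8, 6 fits only at r8c8, so r8c8=6.
Step 11. [r3c5∈{3,8}] row 3 places 8 nowhere but r3c5 ⇒ r3c5=8.
Step 12. [r6c7∈{4}] r6c7's peers cover all but 4 ⇒ r6c7=4.
Step 13. [r1c7∈{5}] nothing but 5 survives at r1c7, so r1c7=5.
Step 14. [r6c1∈{8}] r6c1's peers cover all but 8. So r6c1=8.
Step 15. [r7c3∈{2}] r7c3 has the single candidate 2, so r7c3=2.
Step 16. [r5c4∈{4}] r5c4 has the single candidate 4. So r5c4=4.
Step 17. [r6c3∈{6}] r6c3 has the single candidate 6. So r6c3=6.
Step 18. [r7c7∈{9}] only 9 remains possible at r7c7, so r7c7=9.
Step 19. [r8c9∈{4}] nothing but 4 survives at r8c9 ⇒ r8c9=4.
Step 20. [r2c5∈{2}] r2c5 is down to just 2, so r2c5=2.
Step 21. [r8c4∈{7}] r8c4 is down to just 7. So r8c4=7.
Step 22. [r1c8∈{8}] r1c8's peers cover all but 8. So r1c8=8.
Step 23. [r8c2∈{1}] nothing but 1 survives at r8c2 ⇒ r8c2=1.
Step 24. [r9c8∈{1}] r9c8 is down to just 1, so r9c8=1.
Step 25. [r5c7∈{1}] r5c7 is down to just 1, so r5c7=1.
Step 26. [r1c4∈{6}] only 6 remains possible at r1c4, so r1c4=6.
Step 27. [r7c1∈{5}] r7c1 is down to just 5 ⇒ r7c1=5.
Step 28. [r9c6∈{9}] r9c6 has the single candidate 9, so r9c6=9.
Step 29. [r3c6∈{3}] r3c6 is down to just 3. So r3c6=3.
Step 30. [r4c9∈{8}] r4c9's peers cover all but 8, so r4c9=8.
Step 31. [r5c3∈{7}] r5c3 is down to just 7, so r5c3=7.
Step 32. [r2c4∈{9}] r2c4 is down to just 9, so r2c4=9.
Step 33. [r1c2∈{2}] nothing but 2 survives at r1c2, so r1c2=2.
Step 34. [r4c3∈{9}] only 9 remains possible at r4c3, so r4c3=9.
Step 35. [r3c1∈{4}] r3c1 has the single candidate 4, so r3c1=4.
Step 36. [r4c5∈{3}] r4c5 is down to just 3 ⇒ r4c5=3.

Answer: 3 2 1 6 7 4 5 8 9 / 6 7 8 9 2 5 3 4 1 / 4 9 5 1 8 3 6 2 7 / 1 4 9 2 3 6 7 5 8 / 2 5 7 4 9 8 1 3 6 / 8 3 6 5 1 7 4 9 2 / 5 6 2 8 4 1 9 7 3 / 9 1 3 7 5 2 8 6 4 / 7 8 4 3 6 9 2 1 5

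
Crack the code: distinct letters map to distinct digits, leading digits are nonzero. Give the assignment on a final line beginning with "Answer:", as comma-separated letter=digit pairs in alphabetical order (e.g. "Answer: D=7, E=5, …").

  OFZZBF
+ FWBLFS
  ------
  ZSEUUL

Step 1. [col 1: F + S ≡ L (mod 10)] column 1 (F + S ≡ L (mod 10), carry-in 0) doesn't pin S yet; pick S=2 and continue, so S=2.
Step 2. [col 1: F + S ≡ L (mod 10)] no forcing yet in column 1 (carry-in 0); L=3 is free and consistent — try it, so L=3.
Step 3. [col 1: F + S ≡ L (mod 10)] in column 1 we have F+S≡L with carry-in 0; given S=2, L=3 and digits 2,3 already taken and all letters distinct, that pins F to 1 ⇒ F=1.
Step 4. [col 2: B + F ≡ U (mod 10)] no forcing yet in column 2 (carry-in 0); U=9 is free and consistent — try it, so U=9.
Step 5. [col 2: B + F ≡ U (mod 10)] column 2 reads B+F+carry(0)=U with F=1, U=9; with digits 1,2,3,9 already taken and all letters distinct, the only value for B is 8, so B=8.
Step 6. [col 3: Z + L ≡ U (mod 10)] in column 3 we have Z+L≡U with carry-in 0; given L=3, U=9 and digits 1,2,3,8,9 already taken and all letters distinct, that pins Z to 6 ⇒ Z=6.
Step 7. [col 4: Z + B ≡ E (mod 10)] column 4 reads Z+B+carry(0)=E with Z=6, B=8; with digits 1,2,3,6,8,9 already taken and all letters distinct, the only value for E is 4. So E=4.
Step 8. [col 5: F + W ≡ S (mod 10)] in column 5 we have F+W≡S with carry-in 1; given F=1, S=2 and digits 1,2,3,4,6,8,9 already taken and all letters distinct, that pins W to 0, so W=0.
Step 9. [col 6: O + F ≡ Z (mod 10)] from column 6 (F=1, Z=6, carry-in 0, digits 0,1,2,3,4,6,8,9 already taken and all letters distinct): O must equal 5. So O=5.

Answer: B=8, E=4, F=1, L=3, O=5, S=2, U=9, W=0, Z=6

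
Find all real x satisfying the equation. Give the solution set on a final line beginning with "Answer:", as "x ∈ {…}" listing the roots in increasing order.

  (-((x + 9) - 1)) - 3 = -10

Step 1. [(-((x + 9) - 1)) - 3 = -10] 3 comes off first (add 3), so sub: -((x + 9) - 1) = -7.
Step 2. [-((x + 9) - 1) = -7] flip signs both sides, so neg: (x + 9) - 1 = 7.
Step 3. [(x + 9) - 1 = 7] add 1: x sits inside (… - 1), so sub: x + 9 = 8.
Step 4. [x + 9 = 8] the outer +9 inverts by subtracting 9. So sub: x = -1.

Answer: x ∈ {-1}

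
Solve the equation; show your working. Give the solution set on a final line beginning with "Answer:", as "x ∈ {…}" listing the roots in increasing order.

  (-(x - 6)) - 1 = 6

Step 1. [(-(x - 6)) - 1 = 6] peel the -1: add 1 from each side ⇒ sub: -(x - 6) = 7.
Step 2. [-(x - 6) = 7] flip signs both sides ⇒ neg: x - 6 = -7.
Step 3. [x - 6 = -7] peel the -6: add 6 from each side, so sub: x = -1.

Answer: x ∈ {-1}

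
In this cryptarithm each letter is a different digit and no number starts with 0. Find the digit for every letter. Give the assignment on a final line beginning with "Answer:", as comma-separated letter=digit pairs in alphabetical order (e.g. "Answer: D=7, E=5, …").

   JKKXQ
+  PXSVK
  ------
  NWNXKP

Step 1. [N] N is the leading digit of a 6-digit sum of two 5-digit numbers; the final carry is exactly 1 ⇒ N=1.
Step 2. [col 1: Q + K ≡ P (mod 10)] several values work for P in column 1 (Q + K ≡ P (mod 10), carry-in 0); try P=4. So P=4.
Step 3. [col 1: Q + K ≡ P (mod 10)] several values work for K in column 1 (Q + K ≡ P (mod 10), carry-in 0); try K=5 ⇒ K=5.
Step 4. [col 1: Q + K ≡ P (mod 10)] column 1: given K=5, P=4, carry-in 0, and digits 1,4,5 already taken and all letters distinct, Q+K≡P (mod 10) forces Q=9, so Q=9.
Step 5. [col 2: X + V ≡ K (mod 10)] several values work for V in column 2 (X + V ≡ K (mod 10), carry-in 1); try V=8 ⇒ V=8.
Step 6. [col 2: X + V ≡ K (mod 10)] in column 2 we have X+V≡K with carry-in 1; given V=8, K=5 and digits 1,4,5,8,9 already taken and all letters distinct, that pins X to 6. So X=6.
Step 7. [col 3: K + S ≡ X (mod 10)] from column 3 (K=5, X=6, carry-in 1, digits 1,4,5,6,8,9 already taken and all letters distinct): S must equal 0, so S=0.
Step 8. [col 5: J + P ≡ W (mod 10)] no forcing yet in column 5 (carry-in 1); W=2 is free and consistent — try it, so W=2.
Step 9. [col 5: J + P ≡ W (mod 10)] column 5: given P=4, W=2, carry-in 1, and digits 0,1,2,4,5,6,8,9 already taken and all letters distinct, J+P≡W (mod 10) forces J=7. So J=7.

Answer: J=7, K=5, N=1, P=4, Q=9, S=0, V=8, W=2, X=6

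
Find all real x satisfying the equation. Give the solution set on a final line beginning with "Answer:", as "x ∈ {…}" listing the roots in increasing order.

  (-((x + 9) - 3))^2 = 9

Step 1. [(-((x + 9) - 3))^2 = 9] LHS squared, RHS 9 ≥ 0: apply √ (±) ⇒ sqrt: -((x + 9) - 3) = 3 or -3.
Step 2. [-((x + 9) - 3) = 3 or -3] leading − — multiply by −1 ⇒ neg: (x + 9) - 3 = -3 or 3.
Step 3. [(x + 9) - 3 = -3 or 3] the outer -3 inverts by adding 3 ⇒ sub: x + 9 = 0 or 6.
Step 4. [x + 9 = 0 or 6] 9 comes off first (subtract 9) ⇒ sub: x = -9 or -3.

Answer: x ∈ {-9, -3}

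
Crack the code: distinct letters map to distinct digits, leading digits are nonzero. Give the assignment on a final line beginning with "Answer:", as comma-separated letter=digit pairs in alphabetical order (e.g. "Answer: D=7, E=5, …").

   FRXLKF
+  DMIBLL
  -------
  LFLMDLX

Step 1. [col 1: F + L ≡ X (mod 10)] several values work for F in column 1 (F + L ≡ X (mod 10), carry-in 0); try F=3, so F=3.
Step 2. [col 1: F + L ≡ X (mod 10)] L=1 is one option consistent with column 1 (F + L ≡ X (mod 10), carry-in 0) — take it, so L=1.
Step 3. [col 1: F + L ≡ X (mod 10)] column 1 reads F+L+carry(0)=X with F=3, L=1; with digits 1,3 already taken and all letters distinct, the only value for X is 4, so X=4.
Step 4. [col 2: K + L ≡ L (mod 10)] column 2 reads K+L+carry(0)=L with L=1; with digits 1,3,4 already taken and all letters distinct, the only value for K is 0, so K=0.
Step 5. [col 3: L + B ≡ D (mod 10)] several values work for D in column 3 (L + B ≡ D (mod 10), carry-in 0); try D=9 ⇒ D=9.
Step 6. [col 3: L + B ≡ D (mod 10)] column 3: given L=1, D=9, carry-in 0, and digits 0,1,3,4,9 already taken and all letters distinct, L+B≡D (mod 10) forces B=8, so B=8.
Step 7. [col 4: X + I ≡ M (mod 10)] column 4 reads X+I+carry(0)=M with X=4; with digits 0,1,3,4,8,9 already taken and all letters distinct, the only value for M is 6. So M=6.
Step 8. [col 4: X + I ≡ M (mod 10)] column 4: given X=4, M=6, carry-in 0, and digits 0,1,3,4,6,8,9 already taken and all letters distinct, X+I≡M (mod 10) forces I=2. So I=2.
Step 9. [col 5: R + M ≡ L (mod 10)] in column 5 we have R+M≡L with carry-in 0; given M=6, L=1 and digits 0,1,2,3,4,6,8,9 already taken and all letters distinct, that pins R to 5 ⇒ R=5.

Answer: B=8, D=9, F=3, I=2, K=0, L=1, M=6, R=5, X=4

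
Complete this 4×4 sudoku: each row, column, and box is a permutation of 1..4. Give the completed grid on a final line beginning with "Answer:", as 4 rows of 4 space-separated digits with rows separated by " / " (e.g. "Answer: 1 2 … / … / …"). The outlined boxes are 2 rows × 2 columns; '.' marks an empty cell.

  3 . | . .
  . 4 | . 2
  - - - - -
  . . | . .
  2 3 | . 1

Step 1. [r4c3∈{4}] nothing but 4 survives at r4c3 ⇒ r4c3=4.
Step 2. [r2c1∈{1}] r2c1's peers cover all but 1, so r2c1=1.
Step 3. [r2c3∈{3}] r2c3 is down to just 3 ⇒ r2c3=3.
Step 4. [r1c4∈{4}] r1c4's peers cover all but 4. So r1c4=4.
Step 5. [r3c2∈{1}] r3c2 has the single candidate 1. So r3c2=1.
Step 6. [r3c4∈{3}] nothing but 3 survives at r3c4 ⇒ r3c4=3.
Step 7. [r3c3∈{2}] r3c3 is down to just 2 ⇒ r3c3=2.
Step 8. [r3c1∈{4}] r3c1 has the single candidate 4, so r3c1=4.
Step 9. [r1c2∈{2}] r1c2 has the single candidate 2 ⇒ r1c2=2.
Step 10. [r1c3∈{1}] r1c3's peers cover all but 1, so r1c3=1.

Answer: 3 2 1 4 / 1 4 3 2 / 4 1 2 3 / 2 3 4 1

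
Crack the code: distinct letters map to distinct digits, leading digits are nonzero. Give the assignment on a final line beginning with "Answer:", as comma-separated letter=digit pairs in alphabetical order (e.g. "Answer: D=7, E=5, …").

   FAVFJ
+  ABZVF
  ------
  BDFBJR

Step 1. [col 1: J + F ≡ R (mod 10)] several values work for R in column 1 (J + F ≡ R (mod 10), carry-in 0); try R=0, so R=0.
Step 2. [col 1: J + F ≡ R (mod 10)] F=8 is one option consistent with column 1 (J + F ≡ R (mod 10), carry-in 0) — take it ⇒ F=8.
Step 3. [B] B is the leading digit of a 6-digit sum of two 5-digit numbers; the final carry is exactly 1. So B=1.
Step 4. [col 1: J + F ≡ R (mod 10)] column 1: given F=8, R=0, carry-in 0, and digits 0,1,8 already taken and all letters distinct, J+F≡R (mod 10) forces J=2, so J=2.
Step 5. [col 2: F + V ≡ J (mod 10)] in column 2 we have F+V≡J with carry-in 1; given F=8, J=2 and digits 0,1,2,8 already taken and all letters distinct, that pins V to 3 ⇒ V=3.
Step 6. [col 3: V + Z ≡ B (mod 10)] column 3 reads V+Z+carry(1)=B with V=3, B=1; with digits 0,1,2,3,8 already taken and all letters distinct, the only value for Z is 7. So Z=7.
Step 7. [col 4: A + B ≡ F (mod 10)] column 4 reads A+B+carry(1)=F with B=1, F=8; with digits 0,1,2,3,7,8 already taken and all letters distinct, the only value for A is 6. So A=6.
Step 8. [col 5: F + A ≡ D (mod 10)] column 5: given F=8, A=6, carry-in 0, and digits 0,1,2,3,6,7,8 already taken and all letters distinct, F+A≡D (mod 10) forces D=4. So D=4.

Answer: A=6, B=1, D=4, F=8, J=2, R=0, V=3, Z=7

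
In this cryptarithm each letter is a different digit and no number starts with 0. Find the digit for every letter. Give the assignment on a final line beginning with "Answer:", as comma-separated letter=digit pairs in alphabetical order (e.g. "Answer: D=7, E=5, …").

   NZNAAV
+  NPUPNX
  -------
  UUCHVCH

Step 1. [U] the sum has 7 digits but both addends have 6; that extra leading digit U is the final carry, namely 1, so U=1.
Step 2. [col 1: V + X ≡ H (mod 10)] V=7 is one option consistent with column 1 (V + X ≡ H (mod 10), carry-in 0) — take it. So V=7.
Step 3. [col 1: V + X ≡ H (mod 10)] column 1 (V + X ≡ H (mod 10), carry-in 0) doesn't pin X yet; pick X=9 and continue, so X=9.
Step 4. [col 1: V + X ≡ H (mod 10)] column 1 reads V+X+carry(0)=H with V=7, X=9; with digits 1,7,9 already taken and all letters distinct, the only value for H is 6, so H=6.
Step 5. [col 2: A + N ≡ C (mod 10)] several values work for C in column 2 (A + N ≡ C (mod 10), carry-in 1); try C=0 ⇒ C=0.
Step 6. [col 2: A + N ≡ C (mod 10)] column 2 (A + N ≡ C (mod 10), carry-in 1) doesn't pin N yet; pick N=5 and continue, so N=5.
Step 7. [col 2: A + N ≡ C (mod 10)] in column 2 we have A+N≡C with carry-in 1; given N=5, C=0 and digits 0,1,5,6,7,9 already taken and all letters distinct, that pins A to 4. So A=4.
Step 8. [col 3: A + P ≡ V (mod 10)] in column 3 we have A+P≡V with carry-in 1; given A=4, V=7 and digits 0,1,4,5,6,7,9 already taken and all letters distinct, that pins P to 2, so P=2.
Step 9. [col 5: Z + P ≡ C (mod 10)] in column 5 we have Z+P≡C with carry-in 0; given P=2, C=0 and digits 0,1,2,4,5,6,7,9 already taken and all letters distinct, that pins Z to 8 ⇒ Z=8.

Answer: A=4, C=0, H=6, N=5, P=2, U=1, V=7, X=9, Z=8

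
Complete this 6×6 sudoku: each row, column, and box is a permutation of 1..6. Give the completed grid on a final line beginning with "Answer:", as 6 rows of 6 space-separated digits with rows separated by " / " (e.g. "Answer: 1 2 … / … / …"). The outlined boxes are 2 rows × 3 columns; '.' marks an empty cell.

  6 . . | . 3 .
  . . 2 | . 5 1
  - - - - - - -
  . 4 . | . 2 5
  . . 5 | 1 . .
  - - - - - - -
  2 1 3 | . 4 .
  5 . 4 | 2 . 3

Step 1. [r4c5∈{6}] r4c5's peers cover all but 6 ⇒ r4c5=6.
Step 2. [r4c1∈{3}] nothing but 3 survives at r4c1. So r4c1=3.
Step 3. [r2c4∈{4,6}] r2c4 is the only open cell in row 2 admitting 6. So r2c4=6.
Step 4. [r1c6∈{2,4}] row 1 places 2 nowhere but r1c6, so r1c6=2.
Step 5. [r1c3∈{1}] r1c3 has the single candidate 1. So r1c3=1.
Step 6. [r2c2∈{3}] only 3 remains possible at r2c2, so r2c2=3.
Step 7. [r3c1∈{1}] nothing but 1 survives at r3c1, so r3c1=1.
Step 8. [r2c1∈{4}] r2c1 has the single candidate 4. So r2c1=4.
Step 9. [r4c6∈{4}] nothing but 4 survives at r4c6, so r4c6=4.
Step 10. [r6c5∈{1}] r6c5 is down to just 1, so r6c5=1.
Step 11. [r3c3∈{6}] r3c3 has the single candidate 6, so r3c3=6.
Step 12. [r1c2∈{5}] r1c2 is down to just 5, so r1c2=5.
Step 13. [r5c6∈{6}] r5c6 has the single candidate 6 ⇒ r5c6=6.
Step 14. [r4c2∈{2}] nothing but 2 survives at r4c2, so r4c2=2.
Step 15. [r5c4∈{5}] r5c4 is down to just 5. So r5c4=5.
Step 16. [r3c4∈{3}] nothing but 3 survives at r3c4 ⇒ r3c4=3.
Step 17. [r6c2∈{6}] r6c2 is down to just 6 ⇒ r6c2=6.
Step 18. [r1c4∈{4}] r1c4 has the single candidate 4, so r1c4=4.

Answer: 6 5 1 4 3 2 / 4 3 2 6 5 1 / 1 4 6 3 2 5 / 3 2 5 1 6 4 / 2 1 3 5 4 6 / 5 6 4 2 1 3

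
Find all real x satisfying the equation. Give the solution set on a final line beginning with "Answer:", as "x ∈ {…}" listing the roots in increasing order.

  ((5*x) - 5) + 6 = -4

Step 1. [((5*x) - 5) + 6 = -4] the outer +6 inverts by subtracting 6, so sub: (5*x) - 5 = -10.
Step 2. [(5*x) - 5 = -10] -5 is outermost — add 5 both sides, so sub: 5*x = -5.
Step 3. [5*x = -5] 5 out front; divide by 5 ⇒ div: x = -1.

Answer: x ∈ {-1}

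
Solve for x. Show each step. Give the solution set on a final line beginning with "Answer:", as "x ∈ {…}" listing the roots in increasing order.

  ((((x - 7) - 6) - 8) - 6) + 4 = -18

Step 1. [((((x - 7) - 6) - 8) - 6) + 4 = -18] the outer +4 inverts by subtracting 4 ⇒ sub: (((x - 7) - 6) - 8) - 6 = -22.
Step 2. [(((x - 7) - 6) - 8) - 6 = -22] -6 is outermost — add 6 both sides ⇒ sub: ((x - 7) - 6) - 8 = -16.
Step 3. [((x - 7) - 6) - 8 = -16] the outer -8 inverts by adding 8 ⇒ sub: (x - 7) - 6 = -8.
Step 4. [(x - 7) - 6 = -8] -6 is outermost — add 6 both sides. So sub: x - 7 = -2.
Step 5. [x - 7 = -2] peel the -7: add 7 from each side ⇒ sub: x = 5.

Answer: x ∈ {5}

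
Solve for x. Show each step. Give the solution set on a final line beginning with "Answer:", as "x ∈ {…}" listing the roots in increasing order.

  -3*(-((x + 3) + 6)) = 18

Step 1. [-3*(-((x + 3) + 6)) = 18] -3 out front; divide by -3, so div: -((x + 3) + 6) = -6.
Step 2. [-((x + 3) + 6) = -6] LHS negated; negate both sides ⇒ neg: (x + 3) + 6 = 6.
Step 3. [(x + 3) + 6 = 6] +6 is outermost — subtract 6 both sides, so sub: x + 3 = 0.
Step 4. [x + 3 = 0] subtract 3: x sits inside (… + 3), so sub: x = -3.

Answer: x ∈ {-3}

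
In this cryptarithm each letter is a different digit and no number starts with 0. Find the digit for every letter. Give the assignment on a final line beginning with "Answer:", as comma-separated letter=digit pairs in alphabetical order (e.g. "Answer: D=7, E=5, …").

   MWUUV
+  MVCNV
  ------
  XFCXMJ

Step 1. [X] X is the leading digit of a 6-digit sum of two 5-digit numbers; the final carry is exactly 1, so X=1.
Step 2. [col 1: V + V ≡ J (mod 10)] column 1 (V + V ≡ J (mod 10), carry-in 0) doesn't pin V yet; pick V=3 and continue. So V=3.
Step 3. [col 1: V + V ≡ J (mod 10)] from column 1 (V=3, carry-in 0, digits 1,3 already taken and all letters distinct): J must equal 6. So J=6.
Step 4. [col 2: U + N ≡ M (mod 10)] column 2 (U + N ≡ M (mod 10), carry-in 0) doesn't pin N yet; pick N=2 and continue ⇒ N=2.
Step 5. [col 2: U + N ≡ M (mod 10)] column 2 (U + N ≡ M (mod 10), carry-in 0) doesn't pin U yet; pick U=7 and continue. So U=7.
Step 6. [col 2: U + N ≡ M (mod 10)] column 2: given U=7, N=2, carry-in 0, and digits 1,2,3,6,7 already taken and all letters distinct, U+N≡M (mod 10) forces M=9. So M=9.
Step 7. [col 3: U + C ≡ X (mod 10)] from column 3 (U=7, X=1, carry-in 0, digits 1,2,3,6,7,9 already taken and all letters distinct): C must equal 4 ⇒ C=4.
Step 8. [col 4: W + V ≡ C (mod 10)] in column 4 we have W+V≡C with carry-in 1; given V=3, C=4 and digits 1,2,3,4,6,7,9 already taken and all letters distinct, that pins W to 0, so W=0.
Step 9. [col 5: M + M ≡ F (mod 10)] column 5: given M=9, carry-in 0, and digits 0,1,2,3,4,6,7,9 already taken and all letters distinct, M+M≡F (mod 10) forces F=8. So F=8.

Answer: C=4, F=8, J=6, M=9, N=2, U=7, V=3, W=0, X=1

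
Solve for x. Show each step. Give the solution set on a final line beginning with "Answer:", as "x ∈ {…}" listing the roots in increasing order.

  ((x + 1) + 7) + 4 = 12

Step 1. [((x + 1) + 7) + 4 = 12] 4 comes off first (subtract 4), so sub: (x + 1) + 7 = 8.
Step 2. [(x + 1) + 7 = 8] 7 comes off first (subtract 7) ⇒ sub: x + 1 = 1.
Step 3. [x + 1 = 1] 1 comes off first (subtract 1). So sub: x = 0.

Answer: x ∈ {0}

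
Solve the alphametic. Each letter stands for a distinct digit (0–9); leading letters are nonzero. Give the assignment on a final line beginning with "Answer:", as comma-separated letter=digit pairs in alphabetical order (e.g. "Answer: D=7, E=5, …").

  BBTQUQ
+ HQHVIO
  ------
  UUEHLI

Step 1. [col 1: Q + O ≡ I (mod 10)] Q=4 is one option consistent with column 1 (Q + O ≡ I (mod 10), carry-in 0) — take it. So Q=4.
Step 2. [col 1: Q + O ≡ I (mod 10)] column 1 (Q + O ≡ I (mod 10), carry-in 0) doesn't pin O yet; pick O=6 and continue ⇒ O=6.
Step 3. [col 1: Q + O ≡ I (mod 10)] in column 1 we have Q+O≡I with carry-in 0; given Q=4, O=6 and digits 4,6 already taken and all letters distinct, that pins I to 0. So I=0.
Step 4. [col 2: U + I ≡ L (mod 10)] several values work for L in column 2 (U + I ≡ L (mod 10), carry-in 1); try L=9, so L=9.
Step 5. [col 2: U + I ≡ L (mod 10)] column 2 reads U+I+carry(1)=L with I=0, L=9; with digits 0,4,6,9 already taken and all letters distinct, the only value for U is 8 ⇒ U=8.
Step 6. [col 3: Q + V ≡ H (mod 10)] several values work for H in column 3 (Q + V ≡ H (mod 10), carry-in 0); try H=5 ⇒ H=5.
Step 7. [col 3: Q + V ≡ H (mod 10)] column 3 reads Q+V+carry(0)=H with Q=4, H=5; with digits 0,4,5,6,8,9 already taken and all letters distinct, the only value for V is 1. So V=1.
Step 8. [col 4: T + H ≡ E (mod 10)] E=2 is one option consistent with column 4 (T + H ≡ E (mod 10), carry-in 0) — take it ⇒ E=2.
Step 9. [col 4: T + H ≡ E (mod 10)] from column 4 (H=5, E=2, carry-in 0, digits 0,1,2,4,5,6,8,9 already taken and all letters distinct): T must equal 7 ⇒ T=7.
Step 10. [col 5: B + Q ≡ U (mod 10)] column 5 reads B+Q+carry(1)=U with Q=4, U=8; with digits 0,1,2,4,5,6,7,8,9 already taken and all letters distinct, the only value for B is 3, so B=3.

Answer: B=3, E=2, H=5, I=0, L=9, O=6, Q=4, T=7, U=8, V=1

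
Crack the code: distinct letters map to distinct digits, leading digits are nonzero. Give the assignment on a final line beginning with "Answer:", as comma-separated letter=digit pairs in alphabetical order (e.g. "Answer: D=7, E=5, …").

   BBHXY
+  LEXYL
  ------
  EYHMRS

Step 1. [E] the sum has 6 digits but both addends have 5; that extra leading digit E is the final carry, namely 1, so E=1.
Step 2. [col 1: Y + L ≡ S (mod 10)] several values work for S in column 1 (Y + L ≡ S (mod 10), carry-in 0); try S=3 ⇒ S=3.
Step 3. [col 1: Y + L ≡ S (mod 10)] no forcing yet in column 1 (carry-in 0); L=9 is free and consistent — try it, so L=9.
Step 4. [col 1: Y + L ≡ S (mod 10)] column 1 reads Y+L+carry(0)=S with L=9, S=3; with digits 1,3,9 already taken and all letters distinct, the only value for Y is 4 ⇒ Y=4.
Step 5. [col 2: X + Y ≡ R (mod 10)] several values work for R in column 2 (X + Y ≡ R (mod 10), carry-in 1); try R=7 ⇒ R=7.
Step 6. [col 2: X + Y ≡ R (mod 10)] in column 2 we have X+Y≡R with carry-in 1; given Y=4, R=7 and digits 1,3,4,7,9 already taken and all letters distinct, that pins X to 2 ⇒ X=2.
Step 7. [col 3: H + X ≡ M (mod 10)] no forcing yet in column 3 (carry-in 0); M=8 is free and consistent — try it. So M=8.
Step 8. [col 3: H + X ≡ M (mod 10)] column 3: given X=2, M=8, carry-in 0, and digits 1,2,3,4,7,8,9 already taken and all letters distinct, H+X≡M (mod 10) forces H=6 ⇒ H=6.
Step 9. [col 4: B + E ≡ H (mod 10)] column 4: given E=1, H=6, carry-in 0, and digits 1,2,3,4,6,7,8,9 already taken and all letters distinct, B+E≡H (mod 10) forces B=5, so B=5.

Answer: B=5, E=1, H=6, L=9, M=8, R=7, S=3, X=2, Y=4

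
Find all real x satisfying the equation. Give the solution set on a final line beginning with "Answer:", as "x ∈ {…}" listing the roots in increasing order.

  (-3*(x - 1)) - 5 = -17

Step 1. [(-3*(x - 1)) - 5 = -17] -5 is outermost — add 5 both sides. So sub: -3*(x - 1) = -12.
Step 2. [-3*(x - 1) = -12] leading coefficient -3: divide by -3, so div: x - 1 = 4.
Step 3. [x - 1 = 4] add 1: x sits inside (… - 1) ⇒ sub: x = 5.

Answer: x ∈ {5}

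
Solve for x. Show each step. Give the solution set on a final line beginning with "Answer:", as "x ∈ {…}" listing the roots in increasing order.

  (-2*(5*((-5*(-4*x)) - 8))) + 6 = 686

Step 1. [(-2*(5*((-5*(-4*x)) - 8))) + 6 = 686] the outer +6 inverts by subtracting 6, so sub: -2*(5*((-5*(-4*x)) - 8)) = 680.
Step 2. [-2*(5*((-5*(-4*x)) - 8)) = 680] LHS = -2·(…); ÷-2 both sides. So div: 5*((-5*(-4*x)) - 8) = -340.
Step 3. [5*((-5*(-4*x)) - 8) = -340] leading coefficient 5: divide by 5. So div: (-5*(-4*x)) - 8 = -68.
Step 4. [(-5*(-4*x)) - 8 = -68] add 8: x sits inside (… - 8), so sub: -5*(-4*x) = -60.
Step 5. [-5*(-4*x) = -60] -5·(inner) — divide through by -5. So div: -4*x = 12.
Step 6. [-4*x = 12] -4 out front; divide by -4, so div: x = -3.

Answer: x ∈ {-3}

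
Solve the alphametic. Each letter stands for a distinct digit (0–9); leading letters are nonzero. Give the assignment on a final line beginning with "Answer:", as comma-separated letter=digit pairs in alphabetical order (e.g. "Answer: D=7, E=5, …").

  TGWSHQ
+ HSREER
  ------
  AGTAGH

Step 1. [col 1: Q + R ≡ H (mod 10)] column 1 (Q + R ≡ H (mod 10), carry-in 0) doesn't pin Q yet; pick Q=5 and continue. So Q=5.
Step 2. [col 1: Q + R ≡ H (mod 10)] R=1 is one option consistent with column 1 (Q + R ≡ H (mod 10), carry-in 0) — take it ⇒ R=1.
Step 3. [col 1: Q + R ≡ H (mod 10)] column 1: given Q=5, R=1, carry-in 0, and digits 1,5 already taken and all letters distinct, Q+R≡H (mod 10) forces H=6, so H=6.
Step 4. [col 2: H + E ≡ G (mod 10)] no forcing yet in column 2 (carry-in 0); E=8 is free and consistent — try it. So E=8.
Step 5. [col 2: H + E ≡ G (mod 10)] column 2: given H=6, E=8, carry-in 0, and digits 1,5,6,8 already taken and all letters distinct, H+E≡G (mod 10) forces G=4, so G=4.
Step 6. [col 3: S + E ≡ A (mod 10)] several values work for S in column 3 (S + E ≡ A (mod 10), carry-in 1); try S=0 ⇒ S=0.
Step 7. [col 3: S + E ≡ A (mod 10)] in column 3 we have S+E≡A with carry-in 1; given S=0, E=8 and digits 0,1,4,5,6,8 already taken and all letters distinct, that pins A to 9. So A=9.
Step 8. [col 4: W + R ≡ T (mod 10)] in column 4 we have W+R≡T with carry-in 0; given R=1 and digits 0,1,4,5,6,8,9 already taken and all letters distinct, that pins W to 2 ⇒ W=2.
Step 9. [col 4: W + R ≡ T (mod 10)] from column 4 (W=2, R=1, carry-in 0, digits 0,1,2,4,5,6,8,9 already taken and all letters distinct): T must equal 3, so T=3.

Answer: A=9, E=8, G=4, H=6, Q=5, R=1, S=0, T=3, W=2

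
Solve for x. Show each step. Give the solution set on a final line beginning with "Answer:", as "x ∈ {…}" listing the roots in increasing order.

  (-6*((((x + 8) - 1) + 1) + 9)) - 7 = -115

Step 1. [(-6*((((x + 8) - 1) + 1) + 9)) - 7 = -115] -7 is outermost — add 7 both sides, so sub: -6*((((x + 8) - 1) + 1) + 9) = -108.
Step 2. [-6*((((x + 8) - 1) + 1) + 9) = -108] -6 out front; divide by -6 ⇒ div: (((x + 8) - 1) + 1) + 9 = 18.
Step 3. [(((x + 8) - 1) + 1) + 9 = 18] 9 comes off first (subtract 9). So sub: ((x + 8) - 1) + 1 = 9.
Step 4. [((x + 8) - 1) + 1 = 9] 1 comes off first (subtract 1), so sub: (x + 8) - 1 = 8.
Step 5. [(x + 8) - 1 = 8] add 1: x sits inside (… - 1), so sub: x + 8 = 9.
Step 6. [x + 8 = 9] peel the +8: subtract 8 from each side ⇒ sub: x = 1.

Answer: x ∈ {1}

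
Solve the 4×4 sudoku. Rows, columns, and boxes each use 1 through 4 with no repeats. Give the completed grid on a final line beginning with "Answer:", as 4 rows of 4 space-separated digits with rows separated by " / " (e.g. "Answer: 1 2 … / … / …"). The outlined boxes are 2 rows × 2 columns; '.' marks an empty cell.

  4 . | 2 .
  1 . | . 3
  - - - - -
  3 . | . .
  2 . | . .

Step 1. [r3c4∈{1,2,4}] in row 3, 2 fits only at r3c4, so r3c4=2.
Step 2. [r4c4∈{1,4}] across col 4, 4 lands solely at r4c4. So r4c4=4.
Step 3. [r3c3∈{1}] r3c3 is down to just 1, so r3c3=1.
Step 4. [r4c3∈{3}] r4c3 is down to just 3. So r4c3=3.
Step 5. [r1c4∈{1}] nothing but 1 survives at r1c4. So r1c4=1.
Step 6. [r1c2∈{3}] only 3 remains possible at r1c2 ⇒ r1c2=3.
Step 7. [r2c2∈{2}] r2c2's peers cover all but 2, so r2c2=2.
Step 8. [r3c2∈{4}] r3c2 has the single candidate 4. So r3c2=4.
Step 9. [r4c2∈{1}] r4c2's peers cover all but 1, so r4c2=1.
Step 10. [r2c3∈{4}] only 4 remains possible at r2c3, so r2c3=4.

Answer: 4 3 2 1 / 1 2 4 3 / 3 4 1 2 / 2 1 3 4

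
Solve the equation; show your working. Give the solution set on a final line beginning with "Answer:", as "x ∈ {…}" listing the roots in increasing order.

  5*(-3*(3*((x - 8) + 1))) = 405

Step 1. [5*(-3*(3*((x - 8) + 1))) = 405] LHS = 5·(…); ÷5 both sides ⇒ div: -3*(3*((x - 8) + 1)) = 81.
Step 2. [-3*(3*((x - 8) + 1)) = 81] divide by the outer -3 ⇒ div: 3*((x - 8) + 1) = -27.
Step 3. [3*((x - 8) + 1) = -27] LHS = 3·(…); ÷3 both sides ⇒ div: (x - 8) + 1 = -9.
Step 4. [(x - 8) + 1 = -9] subtract 1: x sits inside (… + 1), so sub: x - 8 = -10.
Step 5. [x - 8 = -10] -8 is outermost — add 8 both sides. So sub: x = -2.

Answer: x ∈ {-2}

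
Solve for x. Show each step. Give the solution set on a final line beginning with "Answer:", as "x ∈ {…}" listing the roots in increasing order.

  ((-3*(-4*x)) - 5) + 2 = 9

Step 1. [((-3*(-4*x)) - 5) + 2 = 9] the outer +2 inverts by subtracting 2, so sub: (-3*(-4*x)) - 5 = 7.
Step 2. [(-3*(-4*x)) - 5 = 7] peel the -5: add 5 from each side. So sub: -3*(-4*x) = 12.
Step 3. [-3*(-4*x) = 12] -3 out front; divide by -3 ⇒ div: -4*x = -4.
Step 4. [-4*x = -4] LHS = -4·(…); ÷-4 both sides, so div: x = 1.

Answer: x ∈ {1}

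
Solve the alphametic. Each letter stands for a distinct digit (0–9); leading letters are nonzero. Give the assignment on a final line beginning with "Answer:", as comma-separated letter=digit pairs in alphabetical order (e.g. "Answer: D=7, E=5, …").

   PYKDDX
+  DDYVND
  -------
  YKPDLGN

Step 1. [Y] Y is the leading digit of a 7-digit sum of two 6-digit numbers; the final carry is exactly 1 ⇒ Y=1.
Step 2. [col 1: X + D ≡ N (mod 10)] several values work for N in column 1 (X + D ≡ N (mod 10), carry-in 0); try N=6 ⇒ N=6.
Step 3. [col 1: X + D ≡ N (mod 10)] several values work for X in column 1 (X + D ≡ N (mod 10), carry-in 0); try X=9, so X=9.
Step 4. [col 1: X + D ≡ N (mod 10)] column 1: given X=9, N=6, carry-in 0, and digits 1,6,9 already taken and all letters distinct, X+D≡N (mod 10) forces D=7 ⇒ D=7.
Step 5. [col 2: D + N ≡ G (mod 10)] in column 2 we have D+N≡G with carry-in 1; given D=7, N=6 and digits 1,6,7,9 already taken and all letters distinct, that pins G to 4, so G=4.
Step 6. [col 3: D + V ≡ L (mod 10)] several values work for V in column 3 (D + V ≡ L (mod 10), carry-in 1); try V=2 ⇒ V=2.
Step 7. [col 3: D + V ≡ L (mod 10)] column 3 reads D+V+carry(1)=L with D=7, V=2; with digits 1,2,4,6,7,9 already taken and all letters distinct, the only value for L is 0, so L=0.
Step 8. [col 4: K + Y ≡ D (mod 10)] column 4 reads K+Y+carry(1)=D with Y=1, D=7; with digits 0,1,2,4,6,7,9 already taken and all letters distinct, the only value for K is 5, so K=5.
Step 9. [col 5: Y + D ≡ P (mod 10)] from column 5 (Y=1, D=7, carry-in 0, digits 0,1,2,4,5,6,7,9 already taken and all letters distinct): P must equal 8 ⇒ P=8.

Answer: D=7, G=4, K=5, L=0, N=6, P=8, V=2, X=9, Y=1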